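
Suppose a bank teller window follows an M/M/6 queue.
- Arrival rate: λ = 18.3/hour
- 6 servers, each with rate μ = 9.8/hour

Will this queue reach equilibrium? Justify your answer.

Stability requires ρ = λ/(cμ) < 1
ρ = 18.3/(6 × 9.8) = 18.3/58.80 = 0.3112
Since 0.3112 < 1, the system is STABLE.
The servers are busy 31.12% of the time.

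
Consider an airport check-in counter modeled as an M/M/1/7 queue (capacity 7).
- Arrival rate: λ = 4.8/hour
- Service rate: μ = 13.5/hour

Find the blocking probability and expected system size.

ρ = λ/μ = 4.8/13.5 = 0.35556
P₀ = (1-ρ)/(1-ρ^(K+1)) = (1-0.35556)/(1-0.35556^8) = 0.6444/0.9997 = 0.6446
P_K = P₀×ρ^K = 0.6446 × 0.35556^7 = 0.6446 × 0.0007184 = 0.0004631
Blocking probability P_7 = 0.0004631 (0.04631%)
L = ρ[1 - (K+1)ρ^K + Kρ^(K+1)] / [(1-ρ)(1-ρ^(K+1))]
L = 0.35556 × (1 - 8×0.0007184 + 7×0.0002554) / ((1 - 0.35556) × (1 - 0.0002554)) = 0.5497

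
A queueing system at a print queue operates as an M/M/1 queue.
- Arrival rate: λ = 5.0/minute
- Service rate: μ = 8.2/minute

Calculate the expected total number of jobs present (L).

ρ = λ/μ = 5.0/8.2 = 0.6098
For M/M/1: L = λ/(μ-λ)
L = 5.0/(8.2-5.0) = 5.0/3.20
L = 1.5625 jobs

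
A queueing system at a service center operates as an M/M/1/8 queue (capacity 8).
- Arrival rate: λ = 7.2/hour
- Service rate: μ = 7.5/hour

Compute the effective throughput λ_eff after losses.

ρ = λ/μ = 7.2/7.5 = 0.9600
P₀ = (1-ρ)/(1-ρ^(K+1)) = (1-0.9600)/(1-0.9600^9) = 0.04000/0.3075 = 0.1301
P_K = P₀×ρ^K = 0.1301 × 0.9600^8 = 0.1301 × 0.7214 = 0.09385
λ_eff = λ(1-P_K) = 7.2 × (1 - 0.09385) = 7.2 × 0.90615 = 6.5243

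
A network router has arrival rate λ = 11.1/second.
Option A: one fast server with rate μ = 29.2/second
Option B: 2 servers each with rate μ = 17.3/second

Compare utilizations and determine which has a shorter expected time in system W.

Option A: single server μ = 29.2 (M/M/1)
  ρ_A = 11.1/29.2 = 0.3801
  W_A = 1/(μ-λ) = 1/(29.2-11.1) = 1/18.10 = 0.05525

Option B: 2 servers μ = 17.3 (M/M/2)
  ρ_B = λ/(cμ) = 11.1/(2×17.3) = 0.3208
  Offered load a = λ/μ = cρ = 11.1/17.3 = 0.6416
  P₀ = [ Σₙ₌₀^1 aⁿ/n! + a^2/(2!(1-ρ)) ]⁻¹
  Σ = a^0/0! + a^1/1! = 1.0000 + 0.6416 = 1.6416
  a^2/(2!(1-ρ)) = 0.4117/(2 × 0.6792) = 0.3031
  P₀ = 1/(1.6416 + 0.3031) = 0.5142
  Lq = P₀·a^2·ρ / (2!(1-ρ)²) = 0.5142 × 0.4117 × 0.3208 / (2 × 0.4613) = 0.07361
  Wq_B = Lq/λ = 0.0736103/11.1 = 0.00663156
  W_B = Wq_B + 1/μ = 0.00663156 + 0.0578035 = 0.06444

Since W_A = 0.05525 < W_B = 0.06444, Option A (single fast server) has the shorter time in system.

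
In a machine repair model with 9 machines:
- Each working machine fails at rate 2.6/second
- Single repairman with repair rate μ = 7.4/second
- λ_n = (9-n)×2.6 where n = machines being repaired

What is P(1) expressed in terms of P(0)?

P(1)/P(0) = ∏_{i=0}^{1-1} λ_i/μ_{i+1}
= (9-0)×2.6/7.4
= 3.1622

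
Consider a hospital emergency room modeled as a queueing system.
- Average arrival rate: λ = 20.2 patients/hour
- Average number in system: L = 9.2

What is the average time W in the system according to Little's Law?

Little's Law: L = λW, so W = L/λ
W = 9.2/20.2 = 0.4554 hours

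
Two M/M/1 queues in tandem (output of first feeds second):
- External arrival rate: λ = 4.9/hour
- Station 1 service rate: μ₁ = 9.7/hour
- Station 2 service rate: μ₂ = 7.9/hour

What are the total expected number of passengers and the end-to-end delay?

By Jackson's theorem, each station behaves as independent M/M/1.
Station 1: ρ₁ = 4.9/9.7 = 0.5052, L₁ = ρ₁/(1-ρ₁) = λ/(μ₁-λ) = 4.9/4.80 = 1.02083
Station 2: ρ₂ = 4.9/7.9 = 0.6203, L₂ = ρ₂/(1-ρ₂) = λ/(μ₂-λ) = 4.9/3.00 = 1.63333
Total: L = L₁ + L₂ = 1.02083 + 1.63333 = 2.6542
W = L/λ = 2.6542/4.9 = 0.5417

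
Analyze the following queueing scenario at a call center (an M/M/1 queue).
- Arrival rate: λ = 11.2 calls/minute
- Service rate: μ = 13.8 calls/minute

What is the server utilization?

Server utilization: ρ = λ/μ
ρ = 11.2/13.8 = 0.8116
The server is busy 81.16% of the time.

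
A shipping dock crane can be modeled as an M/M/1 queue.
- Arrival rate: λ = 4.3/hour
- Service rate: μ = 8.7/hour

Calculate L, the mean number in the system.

ρ = λ/μ = 4.3/8.7 = 0.4943
For M/M/1: L = λ/(μ-λ)
L = 4.3/(8.7-4.3) = 4.3/4.40
L = 0.9773 containers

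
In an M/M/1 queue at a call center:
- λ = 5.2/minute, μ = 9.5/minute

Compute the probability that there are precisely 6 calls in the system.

ρ = λ/μ = 5.2/9.5 = 0.54737
P(n) = (1-ρ)ρⁿ
P(6) = (1-0.54737) × 0.54737^6
P(6) = 0.4526 × 0.02690
P(6) = 0.01217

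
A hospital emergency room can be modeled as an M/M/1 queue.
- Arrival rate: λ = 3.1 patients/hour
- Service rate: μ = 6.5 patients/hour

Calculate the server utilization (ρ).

Server utilization: ρ = λ/μ
ρ = 3.1/6.5 = 0.4769
The server is busy 47.69% of the time.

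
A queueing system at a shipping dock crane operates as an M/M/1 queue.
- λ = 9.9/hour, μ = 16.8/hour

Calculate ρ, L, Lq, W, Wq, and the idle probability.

Step 1: ρ = λ/μ = 9.9/16.8 = 0.5893
Step 2: L = λ/(μ-λ) = 9.9/6.90 = 1.4348
Step 3: Lq = λ²/(μ(μ-λ)) = 98.01/(16.8×6.90) = 0.8455
Step 4: W = 1/(μ-λ) = 1/6.90 = 0.14493
Step 5: Wq = λ/(μ(μ-λ)) = 9.9/(16.8×6.90) = 0.08540
Step 6: P(0) = 1-ρ = 0.4107
Verify: L = λW = 9.9×0.14493 = 1.4348 ✔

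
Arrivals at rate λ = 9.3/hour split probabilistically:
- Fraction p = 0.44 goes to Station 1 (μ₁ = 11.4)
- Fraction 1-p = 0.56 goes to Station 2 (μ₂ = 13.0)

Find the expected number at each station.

Effective rates: λ₁ = 9.3×0.44 = 4.092, λ₂ = 9.3×0.56 = 5.208
Station 1: ρ₁ = 4.092/11.4 = 0.35895, L₁ = ρ₁/(1-ρ₁) = 0.35895/(1-0.35895) = 0.5599
Station 2: ρ₂ = 5.208/13.0 = 0.40062, L₂ = ρ₂/(1-ρ₂) = 0.40062/(1-0.40062) = 0.6684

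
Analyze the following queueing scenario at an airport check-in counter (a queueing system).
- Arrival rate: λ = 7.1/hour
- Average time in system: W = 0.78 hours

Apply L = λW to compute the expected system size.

Little's Law: L = λW
L = 7.1 × 0.78 = 5.5380 passengers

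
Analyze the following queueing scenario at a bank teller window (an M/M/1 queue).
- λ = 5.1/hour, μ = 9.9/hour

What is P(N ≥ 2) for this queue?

ρ = λ/μ = 5.1/9.9 = 0.5152
P(N ≥ n) = ρⁿ
P(N ≥ 2) = 0.5152^2
P(N ≥ 2) = 0.2654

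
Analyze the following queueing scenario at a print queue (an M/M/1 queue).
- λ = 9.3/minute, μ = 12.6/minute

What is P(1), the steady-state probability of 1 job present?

ρ = λ/μ = 9.3/12.6 = 0.7381
P(n) = (1-ρ)ρⁿ
P(1) = (1-0.7381) × 0.7381^1
P(1) = 0.2619 × 0.7381
P(1) = 0.1933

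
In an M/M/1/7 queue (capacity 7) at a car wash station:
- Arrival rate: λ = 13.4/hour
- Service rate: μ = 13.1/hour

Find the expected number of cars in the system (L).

ρ = λ/μ = 13.4/13.1 = 1.0229
P₀ = (1-ρ)/(1-ρ^(K+1)) = (1-1.0229)/(1-1.0229^8) = -0.02290/-0.1986 = 0.1153
P_K = P₀×ρ^K = 0.1153 × 1.0229^7 = 0.1153 × 1.1717 = 0.1351
L = ρ[1 - (K+1)ρ^K + Kρ^(K+1)] / [(1-ρ)(1-ρ^(K+1))]
L = 1.0229 × (1 - 8×1.1717427 + 7×1.1985756) / ((1 - 1.0229) × (1 - 1.1985756)) = 3.6188 cars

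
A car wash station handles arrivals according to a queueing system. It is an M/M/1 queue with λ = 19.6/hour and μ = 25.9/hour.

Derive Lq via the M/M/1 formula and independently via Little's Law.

Method 1 (direct): Lq = λ²/(μ(μ-λ)) = 384.16/(25.9 × 6.30) = 2.3544

Method 2 (Little's Law):
W = 1/(μ-λ) = 1/6.30 = 0.15873
Wq = W - 1/μ = 0.15873 - 0.038610 = 0.12012
Lq = λWq = 19.6 × 0.12012 = 2.3544 ✔ (matches Method 1)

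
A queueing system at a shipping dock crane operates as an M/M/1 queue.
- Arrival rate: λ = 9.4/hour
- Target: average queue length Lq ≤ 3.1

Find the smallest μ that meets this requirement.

For M/M/1: Lq = λ²/(μ(μ-λ))
Need Lq ≤ 3.1, i.e. μ(μ-λ) ≥ λ²/3.1
μ² - 9.4μ - 88.36/3.1 ≥ 0  →  μ² - 9.4μ - 28.50323 ≥ 0
Quadratic formula (positive root): μ = [λ + √(λ² + 4×28.50323)]/2
Discriminant: 88.36 + 4×28.50323 = 202.3729, √202.3729 = 14.2258
μ ≥ (9.4 + 14.2258)/2 = 11.8129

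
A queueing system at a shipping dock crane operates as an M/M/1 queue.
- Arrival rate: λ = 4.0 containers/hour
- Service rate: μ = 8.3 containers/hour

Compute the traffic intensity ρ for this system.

Server utilization: ρ = λ/μ
ρ = 4.0/8.3 = 0.4819
The server is busy 48.19% of the time.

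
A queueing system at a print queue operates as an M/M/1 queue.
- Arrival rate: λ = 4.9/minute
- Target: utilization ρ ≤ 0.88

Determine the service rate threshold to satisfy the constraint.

ρ = λ/μ, so μ = λ/ρ
μ ≥ 4.9/0.88 = 5.5682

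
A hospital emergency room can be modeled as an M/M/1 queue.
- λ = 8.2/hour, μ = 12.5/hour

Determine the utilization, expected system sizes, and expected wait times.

Step 1: ρ = λ/μ = 8.2/12.5 = 0.6560
Step 2: L = λ/(μ-λ) = 8.2/4.30 = 1.9070
Step 3: Lq = λ²/(μ(μ-λ)) = 67.24/(12.5×4.30) = 1.2510
Step 4: W = 1/(μ-λ) = 1/4.30 = 0.23256
Step 5: Wq = λ/(μ(μ-λ)) = 8.2/(12.5×4.30) = 0.1526
Step 6: P(0) = 1-ρ = 0.3440
Verify: L = λW = 8.2×0.23256 = 1.9070 ✔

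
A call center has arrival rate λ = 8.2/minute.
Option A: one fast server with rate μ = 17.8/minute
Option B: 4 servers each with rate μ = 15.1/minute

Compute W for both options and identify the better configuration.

Option A: single server μ = 17.8 (M/M/1)
  ρ_A = 8.2/17.8 = 0.4607
  W_A = 1/(μ-λ) = 1/(17.8-8.2) = 1/9.60 = 0.1042

Option B: 4 servers μ = 15.1 (M/M/4)
  ρ_B = λ/(cμ) = 8.2/(4×15.1) = 0.1358
  Offered load a = λ/μ = cρ = 8.2/15.1 = 0.5430
  P₀ = [ Σₙ₌₀^3 aⁿ/n! + a^4/(4!(1-ρ)) ]⁻¹
  Σ = a^0/0! + a^1/1! + a^2/2! + a^3/3! = 1.0000 + 0.54305 + 0.14745 + 0.026691 = 1.7172
  a^4/(4!(1-ρ)) = 0.08697/(24 × 0.8642) = 0.004193
  P₀ = 1/(1.7172 + 0.004193) = 0.5809
  Lq = P₀·a^4·ρ / (4!(1-ρ)²) = 0.58093 × 0.086966 × 0.13576 / (24 × 0.74691) = 0.0003826
  Wq_B = Lq/λ = 0.00038262/8.2 = 0.000046661
  W_B = Wq_B + 1/μ = 0.000046661 + 0.066225 = 0.06627

Since W_B = 0.06627 < W_A = 0.1042, Option B (multiple servers) has the shorter time in system.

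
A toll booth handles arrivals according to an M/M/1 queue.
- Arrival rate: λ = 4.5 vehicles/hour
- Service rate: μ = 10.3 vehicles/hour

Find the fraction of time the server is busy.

Server utilization: ρ = λ/μ
ρ = 4.5/10.3 = 0.4369
The server is busy 43.69% of the time.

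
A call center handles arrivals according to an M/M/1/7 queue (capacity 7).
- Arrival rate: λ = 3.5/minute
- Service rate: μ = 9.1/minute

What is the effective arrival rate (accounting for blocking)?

ρ = λ/μ = 3.5/9.1 = 0.38462
P₀ = (1-ρ)/(1-ρ^(K+1)) = (1-0.38462)/(1-0.38462^8) = 0.6154/0.9995 = 0.6157
P_K = P₀×ρ^K = 0.61567 × 0.38462^7 = 0.61567 × 0.0012452 = 0.0007666
λ_eff = λ(1-P_K) = 3.5 × (1 - 0.0007666) = 3.5 × 0.99923 = 3.4973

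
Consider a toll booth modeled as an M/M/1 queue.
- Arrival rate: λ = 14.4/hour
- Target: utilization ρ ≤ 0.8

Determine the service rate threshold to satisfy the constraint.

ρ = λ/μ, so μ = λ/ρ
μ ≥ 14.4/0.8 = 18.0000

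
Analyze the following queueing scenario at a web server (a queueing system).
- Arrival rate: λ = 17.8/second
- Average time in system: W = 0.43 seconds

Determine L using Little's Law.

Little's Law: L = λW
L = 17.8 × 0.43 = 7.6540 requests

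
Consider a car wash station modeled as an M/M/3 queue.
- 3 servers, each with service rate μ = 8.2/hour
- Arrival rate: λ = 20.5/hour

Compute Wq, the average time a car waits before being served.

Traffic intensity: ρ = λ/(cμ) = 20.5/(3×8.2) = 0.8333
Since ρ = 0.8333 < 1, system is stable.
Offered load a = λ/μ = cρ = 20.5/8.2 = 2.5000
P₀ = [ Σₙ₌₀^2 aⁿ/n! + a^3/(3!(1-ρ)) ]⁻¹
Σ = a^0/0! + a^1/1! + a^2/2! = 1.0000 + 2.5000 + 3.1250 = 6.6250
a^3/(3!(1-ρ)) = 15.6250/(6 × 0.166667) = 15.6250
P₀ = 1/(6.6250 + 15.6250) = 0.04494
Lq = P₀·a^3·ρ / (3!(1-ρ)²) = 0.044944 × 15.6250 × 0.83333 / (6 × 0.027778) = 3.5112
Wq = Lq/λ = 3.5112/20.5 = 0.1713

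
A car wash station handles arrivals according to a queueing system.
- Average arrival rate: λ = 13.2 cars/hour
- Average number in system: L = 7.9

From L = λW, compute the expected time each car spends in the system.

Little's Law: L = λW, so W = L/λ
W = 7.9/13.2 = 0.5985 hours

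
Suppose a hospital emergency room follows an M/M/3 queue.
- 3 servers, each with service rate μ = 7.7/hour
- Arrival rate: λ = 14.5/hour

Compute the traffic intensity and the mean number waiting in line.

Traffic intensity: ρ = λ/(cμ) = 14.5/(3×7.7) = 0.6277
Since ρ = 0.6277 < 1, system is stable.
Offered load a = λ/μ = cρ = 14.5/7.7 = 1.8831
P₀ = [ Σₙ₌₀^2 aⁿ/n! + a^3/(3!(1-ρ)) ]⁻¹
Σ = a^0/0! + a^1/1! + a^2/2! = 1.0000 + 1.8831 + 1.7731 = 4.6562
a^3/(3!(1-ρ)) = 6.6778/(6 × 0.37229) = 2.9895
P₀ = 1/(4.6562 + 2.9895) = 0.1308
Lq = P₀·a^3·ρ / (3!(1-ρ)²) = 0.130793 × 6.67778 × 0.627706 / (6 × 0.138603) = 0.6592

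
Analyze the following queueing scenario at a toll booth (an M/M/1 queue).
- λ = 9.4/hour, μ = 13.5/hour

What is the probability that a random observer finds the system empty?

ρ = λ/μ = 9.4/13.5 = 0.6963
P(0) = 1 - ρ = 1 - 0.6963 = 0.3037
The server is idle 30.37% of the time.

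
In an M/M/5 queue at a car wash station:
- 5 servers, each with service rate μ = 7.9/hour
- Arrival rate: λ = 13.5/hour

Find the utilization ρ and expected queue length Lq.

Traffic intensity: ρ = λ/(cμ) = 13.5/(5×7.9) = 0.3418
Since ρ = 0.3418 < 1, system is stable.
Offered load a = λ/μ = cρ = 13.5/7.9 = 1.7089
P₀ = [ Σₙ₌₀^4 aⁿ/n! + a^5/(5!(1-ρ)) ]⁻¹
Σ = a^0/0! + a^1/1! + a^2/2! + a^3/3! + a^4/4! = 1.0000 + 1.7089 + 1.4601 + 0.8317 + 0.3553 = 5.3560
a^5/(5!(1-ρ)) = 14.5725/(120 × 0.6582) = 0.1845
P₀ = 1/(5.3560 + 0.1845) = 0.1805
Lq = P₀·a^5·ρ / (5!(1-ρ)²) = 0.1805 × 14.5725 × 0.3418 / (120 × 0.4333) = 0.01729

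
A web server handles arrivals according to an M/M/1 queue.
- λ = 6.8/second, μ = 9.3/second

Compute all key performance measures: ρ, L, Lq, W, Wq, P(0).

Step 1: ρ = λ/μ = 6.8/9.3 = 0.7312
Step 2: L = λ/(μ-λ) = 6.8/2.50 = 2.7200
Step 3: Lq = λ²/(μ(μ-λ)) = 46.24/(9.3×2.50) = 1.9888
Step 4: W = 1/(μ-λ) = 1/2.50 = 0.4000
Step 5: Wq = λ/(μ(μ-λ)) = 6.8/(9.3×2.50) = 0.2925
Step 6: P(0) = 1-ρ = 0.2688
Verify: L = λW = 6.8×0.4000 = 2.7200 ✔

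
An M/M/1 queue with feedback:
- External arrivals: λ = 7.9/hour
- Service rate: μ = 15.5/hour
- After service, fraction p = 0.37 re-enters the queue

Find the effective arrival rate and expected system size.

Effective arrival rate: λ_eff = λ/(1-p) = 7.9/(1-0.37) = 7.9/0.63 = 12.5397
ρ = λ_eff/μ = 12.5397/15.5 = 0.80901
L = ρ/(1-ρ) = 0.80901/(1-0.80901) = 4.2359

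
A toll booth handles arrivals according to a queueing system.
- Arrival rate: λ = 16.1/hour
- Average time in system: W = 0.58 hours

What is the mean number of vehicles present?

Little's Law: L = λW
L = 16.1 × 0.58 = 9.3380 vehicles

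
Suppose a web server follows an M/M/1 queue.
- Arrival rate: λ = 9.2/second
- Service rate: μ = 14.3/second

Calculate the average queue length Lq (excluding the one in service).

ρ = λ/μ = 9.2/14.3 = 0.6434
For M/M/1: Lq = λ²/(μ(μ-λ))
Lq = 84.64/(14.3 × 5.10)
Lq = 1.1606 requests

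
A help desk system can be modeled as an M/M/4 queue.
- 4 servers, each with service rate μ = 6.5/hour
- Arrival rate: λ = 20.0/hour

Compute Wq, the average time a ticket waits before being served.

Traffic intensity: ρ = λ/(cμ) = 20.0/(4×6.5) = 0.7692
Since ρ = 0.7692 < 1, system is stable.
Offered load a = λ/μ = cρ = 20.0/6.5 = 3.0769
P₀ = [ Σₙ₌₀^3 aⁿ/n! + a^4/(4!(1-ρ)) ]⁻¹
Σ = a^0/0! + a^1/1! + a^2/2! + a^3/3! = 1.00000 + 3.07692 + 4.73373 + 4.85511 = 13.6658
a^4/(4!(1-ρ)) = 89.6327/(24 × 0.230769) = 16.1837
P₀ = 1/(13.6658 + 16.1837) = 0.03350
Lq = P₀·a^4·ρ / (4!(1-ρ)²) = 0.03350 × 89.6327 × 0.7692 / (24 × 0.05325) = 1.8073
Wq = Lq/λ = 1.80726/20.0 = 0.09036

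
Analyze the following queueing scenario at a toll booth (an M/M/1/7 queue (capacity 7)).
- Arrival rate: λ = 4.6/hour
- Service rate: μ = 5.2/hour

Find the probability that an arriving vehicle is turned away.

ρ = λ/μ = 4.6/5.2 = 0.88462
P₀ = (1-ρ)/(1-ρ^(K+1)) = (1-0.88462)/(1-0.88462^8) = 0.1154/0.6250 = 0.1846
P_K = P₀×ρ^K = 0.18461 × 0.88462^7 = 0.18461 × 0.42393 = 0.07826
Blocking probability = 7.83%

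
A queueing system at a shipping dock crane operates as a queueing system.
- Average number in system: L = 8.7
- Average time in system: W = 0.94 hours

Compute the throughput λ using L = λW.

Little's Law: L = λW, so λ = L/W
λ = 8.7/0.94 = 9.2553 containers/hour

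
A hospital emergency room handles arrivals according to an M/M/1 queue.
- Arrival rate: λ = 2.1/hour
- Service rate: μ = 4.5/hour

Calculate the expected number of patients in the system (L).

ρ = λ/μ = 2.1/4.5 = 0.4667
For M/M/1: L = λ/(μ-λ)
L = 2.1/(4.5-2.1) = 2.1/2.40
L = 0.8750 patients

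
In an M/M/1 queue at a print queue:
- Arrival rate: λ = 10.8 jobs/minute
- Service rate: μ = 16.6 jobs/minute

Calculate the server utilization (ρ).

Server utilization: ρ = λ/μ
ρ = 10.8/16.6 = 0.6506
The server is busy 65.06% of the time.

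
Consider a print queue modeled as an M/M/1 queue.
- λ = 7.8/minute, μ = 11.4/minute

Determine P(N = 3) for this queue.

ρ = λ/μ = 7.8/11.4 = 0.68421
P(n) = (1-ρ)ρⁿ
P(3) = (1-0.68421) × 0.68421^3
P(3) = 0.3158 × 0.3203
P(3) = 0.1012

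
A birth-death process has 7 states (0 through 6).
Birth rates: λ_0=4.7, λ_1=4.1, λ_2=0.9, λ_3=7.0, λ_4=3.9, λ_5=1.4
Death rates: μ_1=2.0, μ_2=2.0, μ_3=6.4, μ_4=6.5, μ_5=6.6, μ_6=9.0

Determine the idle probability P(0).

Ratios P(n)/P(0) = (λ₀···λₙ₋₁)/(μ₁···μₙ):
P(1)/P(0) = (4.7)/(2.0) = 2.3500
P(2)/P(0) = (4.7×4.1)/(2.0×2.0) = 4.8175
P(3)/P(0) = (4.7×4.1×0.9)/(2.0×2.0×6.4) = 0.67746
P(4)/P(0) = (4.7×4.1×0.9×7.0)/(2.0×2.0×6.4×6.5) = 0.72957
P(5)/P(0) = (4.7×4.1×0.9×7.0×3.9)/(2.0×2.0×6.4×6.5×6.6) = 0.43111
P(6)/P(0) = (4.7×4.1×0.9×7.0×3.9×1.4)/(2.0×2.0×6.4×6.5×6.6×9.0) = 0.067062

Normalization: ∑ P(n) = 1
P(0) × (1.0000 + 2.3500 + 4.8175 + 0.67746 + 0.72957 + 0.43111 + 0.067062) = 1
P(0) × 10.0727 = 1
P(0) = 1/10.0727 = 0.09928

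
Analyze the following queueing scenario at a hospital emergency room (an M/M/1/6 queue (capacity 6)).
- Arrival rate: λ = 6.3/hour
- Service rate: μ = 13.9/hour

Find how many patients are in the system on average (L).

ρ = λ/μ = 6.3/13.9 = 0.453237
P₀ = (1-ρ)/(1-ρ^(K+1)) = (1-0.453237)/(1-0.453237^7) = 0.5468/0.9961 = 0.5489
P_K = P₀×ρ^K = 0.5489 × 0.453237^6 = 0.5489 × 0.008669 = 0.004758
L = ρ[1 - (K+1)ρ^K + Kρ^(K+1)] / [(1-ρ)(1-ρ^(K+1))]
L = 0.453237 × (1 - 7×0.008669 + 6×0.003929) / ((1 - 0.453237) × (1 - 0.003929)) = 0.8013 patients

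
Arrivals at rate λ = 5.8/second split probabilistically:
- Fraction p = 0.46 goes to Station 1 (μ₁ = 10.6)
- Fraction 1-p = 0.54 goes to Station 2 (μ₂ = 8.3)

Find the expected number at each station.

Effective rates: λ₁ = 5.8×0.46 = 2.668, λ₂ = 5.8×0.54 = 3.132
Station 1: ρ₁ = 2.668/10.6 = 0.2517, L₁ = ρ₁/(1-ρ₁) = 0.2517/(1-0.2517) = 0.3364
Station 2: ρ₂ = 3.132/8.3 = 0.37735, L₂ = ρ₂/(1-ρ₂) = 0.37735/(1-0.37735) = 0.6060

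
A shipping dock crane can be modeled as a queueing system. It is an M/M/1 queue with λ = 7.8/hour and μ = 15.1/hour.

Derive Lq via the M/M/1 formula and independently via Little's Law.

Method 1 (direct): Lq = λ²/(μ(μ-λ)) = 60.84/(15.1 × 7.30) = 0.5519

Method 2 (Little's Law):
W = 1/(μ-λ) = 1/7.30 = 0.13699
Wq = W - 1/μ = 0.13699 - 0.066225 = 0.07076
Lq = λWq = 7.8 × 0.07076 = 0.5519 ✔ (matches Method 1)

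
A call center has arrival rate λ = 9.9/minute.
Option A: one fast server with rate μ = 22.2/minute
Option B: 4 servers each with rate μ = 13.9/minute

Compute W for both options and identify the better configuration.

Option A: single server μ = 22.2 (M/M/1)
  ρ_A = 9.9/22.2 = 0.4459
  W_A = 1/(μ-λ) = 1/(22.2-9.9) = 1/12.30 = 0.08130

Option B: 4 servers μ = 13.9 (M/M/4)
  ρ_B = λ/(cμ) = 9.9/(4×13.9) = 0.1781
  Offered load a = λ/μ = cρ = 9.9/13.9 = 0.7122
  P₀ = [ Σₙ₌₀^3 aⁿ/n! + a^4/(4!(1-ρ)) ]⁻¹
  Σ = a^0/0! + a^1/1! + a^2/2! + a^3/3! = 1.0000 + 0.71223 + 0.25364 + 0.060216 = 2.0261
  a^4/(4!(1-ρ)) = 0.2573/(24 × 0.8219) = 0.01304
  P₀ = 1/(2.0261 + 0.01304) = 0.4904
  Lq = P₀·a^4·ρ / (4!(1-ρ)²) = 0.4904 × 0.2573 × 0.1781 / (24 × 0.6756) = 0.001386
  Wq_B = Lq/λ = 0.001386/9.9 = 0.0001400
  W_B = Wq_B + 1/μ = 0.0001400 + 0.07194 = 0.07208

Since W_B = 0.07208 < W_A = 0.08130, Option B (multiple servers) has the shorter time in system.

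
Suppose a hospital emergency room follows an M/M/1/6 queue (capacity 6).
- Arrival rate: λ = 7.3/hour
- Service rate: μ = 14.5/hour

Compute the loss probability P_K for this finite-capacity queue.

ρ = λ/μ = 7.3/14.5 = 0.50345
P₀ = (1-ρ)/(1-ρ^(K+1)) = (1-0.50345)/(1-0.50345^7) = 0.4966/0.9918 = 0.5007
P_K = P₀×ρ^K = 0.50065 × 0.50345^6 = 0.50065 × 0.016283 = 0.008152
Blocking probability = 0.82%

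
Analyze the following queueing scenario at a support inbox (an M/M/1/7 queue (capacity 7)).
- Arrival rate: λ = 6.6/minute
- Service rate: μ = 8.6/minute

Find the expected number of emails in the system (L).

ρ = λ/μ = 6.6/8.6 = 0.76744
P₀ = (1-ρ)/(1-ρ^(K+1)) = (1-0.76744)/(1-0.76744^8) = 0.2326/0.8797 = 0.2644
P_K = P₀×ρ^K = 0.26437 × 0.76744^7 = 0.26437 × 0.15679 = 0.04145
L = ρ[1 - (K+1)ρ^K + Kρ^(K+1)] / [(1-ρ)(1-ρ^(K+1))]
L = 0.76744 × (1 - 8×0.156787 + 7×0.120325) / ((1 - 0.76744) × (1 - 0.120325)) = 2.2057 emails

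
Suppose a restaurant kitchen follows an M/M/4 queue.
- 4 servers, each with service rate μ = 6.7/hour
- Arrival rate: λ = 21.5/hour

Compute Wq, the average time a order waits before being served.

Traffic intensity: ρ = λ/(cμ) = 21.5/(4×6.7) = 0.8022
Since ρ = 0.8022 < 1, system is stable.
Offered load a = λ/μ = cρ = 21.5/6.7 = 3.2090
P₀ = [ Σₙ₌₀^3 aⁿ/n! + a^4/(4!(1-ρ)) ]⁻¹
Σ = a^0/0! + a^1/1! + a^2/2! + a^3/3! = 1.0000 + 3.2090 + 5.1487 + 5.5073 = 14.8650
a^4/(4!(1-ρ)) = 106.0363/(24 × 0.197761) = 22.3410
P₀ = 1/(14.8650 + 22.3410) = 0.02688
Lq = P₀·a^4·ρ / (4!(1-ρ)²) = 0.02688 × 106.0363 × 0.8022 / (24 × 0.03911) = 2.4359
Wq = Lq/λ = 2.4359/21.5 = 0.1133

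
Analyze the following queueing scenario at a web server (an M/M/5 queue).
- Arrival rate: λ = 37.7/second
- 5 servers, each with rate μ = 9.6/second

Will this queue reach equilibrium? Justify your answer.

Stability requires ρ = λ/(cμ) < 1
ρ = 37.7/(5 × 9.6) = 37.7/48.00 = 0.7854
Since 0.7854 < 1, the system is STABLE.
The servers are busy 78.54% of the time.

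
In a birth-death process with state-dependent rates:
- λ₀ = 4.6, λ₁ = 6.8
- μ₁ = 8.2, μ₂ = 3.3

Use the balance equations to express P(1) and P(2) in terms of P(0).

Balance equations:
State 0: λ₀P₀ = μ₁P₁ → P₁ = (λ₀/μ₁)P₀ = (4.6/8.2)P₀ = 0.5610P₀
State 1: P₂ = (λ₀λ₁)/(μ₁μ₂)P₀ = (4.6×6.8)/(8.2×3.3)P₀ = 1.1559P₀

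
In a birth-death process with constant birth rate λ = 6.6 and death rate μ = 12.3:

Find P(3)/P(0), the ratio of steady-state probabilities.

For constant rates: P(n)/P(0) = (λ/μ)^n
P(3)/P(0) = (6.6/12.3)^3 = 0.5366^3 = 0.1545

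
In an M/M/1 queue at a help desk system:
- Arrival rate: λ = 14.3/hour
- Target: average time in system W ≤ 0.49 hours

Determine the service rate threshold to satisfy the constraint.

For M/M/1: W = 1/(μ-λ)
Need W ≤ 0.49, so 1/(μ-λ) ≤ 0.49
μ - λ ≥ 1/0.49 = 2.0408
μ ≥ 14.3 + 2.0408 = 16.3408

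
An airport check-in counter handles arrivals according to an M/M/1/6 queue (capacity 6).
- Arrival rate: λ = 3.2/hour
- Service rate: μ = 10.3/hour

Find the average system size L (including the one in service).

ρ = λ/μ = 3.2/10.3 = 0.31068
P₀ = (1-ρ)/(1-ρ^(K+1)) = (1-0.31068)/(1-0.31068^7) = 0.6893/0.9997 = 0.6895
P_K = P₀×ρ^K = 0.6895 × 0.31068^6 = 0.6895 × 0.0008992 = 0.0006200
L = ρ[1 - (K+1)ρ^K + Kρ^(K+1)] / [(1-ρ)(1-ρ^(K+1))]
L = 0.31068 × (1 - 7×0.0008992 + 6×0.0002794) / ((1 - 0.31068) × (1 - 0.0002794)) = 0.4487 passengers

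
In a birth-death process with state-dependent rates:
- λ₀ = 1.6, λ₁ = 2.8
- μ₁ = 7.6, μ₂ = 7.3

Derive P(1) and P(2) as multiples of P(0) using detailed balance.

Balance equations:
State 0: λ₀P₀ = μ₁P₁ → P₁ = (λ₀/μ₁)P₀ = (1.6/7.6)P₀ = 0.2105P₀
State 1: P₂ = (λ₀λ₁)/(μ₁μ₂)P₀ = (1.6×2.8)/(7.6×7.3)P₀ = 0.08075P₀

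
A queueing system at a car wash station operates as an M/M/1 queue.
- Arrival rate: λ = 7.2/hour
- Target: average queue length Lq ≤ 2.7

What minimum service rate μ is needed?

For M/M/1: Lq = λ²/(μ(μ-λ))
Need Lq ≤ 2.7, i.e. μ(μ-λ) ≥ λ²/2.7
μ² - 7.2μ - 51.84/2.7 ≥ 0  →  μ² - 7.2μ - 19.2000 ≥ 0
Quadratic formula (positive root): μ = [λ + √(λ² + 4×19.2000)]/2
Discriminant: 51.84 + 4×19.2000 = 128.6400, √128.6400 = 11.3420
μ ≥ (7.2 + 11.3420)/2 = 9.2710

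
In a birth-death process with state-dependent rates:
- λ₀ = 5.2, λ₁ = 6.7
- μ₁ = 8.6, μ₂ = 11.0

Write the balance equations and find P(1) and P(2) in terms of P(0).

Balance equations:
State 0: λ₀P₀ = μ₁P₁ → P₁ = (λ₀/μ₁)P₀ = (5.2/8.6)P₀ = 0.6047P₀
State 1: P₂ = (λ₀λ₁)/(μ₁μ₂)P₀ = (5.2×6.7)/(8.6×11.0)P₀ = 0.3683P₀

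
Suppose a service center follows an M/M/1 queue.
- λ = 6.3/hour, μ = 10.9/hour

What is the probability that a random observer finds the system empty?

ρ = λ/μ = 6.3/10.9 = 0.5780
P(0) = 1 - ρ = 1 - 0.5780 = 0.4220
The server is idle 42.20% of the time.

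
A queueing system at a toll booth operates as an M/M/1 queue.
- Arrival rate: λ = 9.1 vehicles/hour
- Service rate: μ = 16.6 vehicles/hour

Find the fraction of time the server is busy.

Server utilization: ρ = λ/μ
ρ = 9.1/16.6 = 0.5482
The server is busy 54.82% of the time.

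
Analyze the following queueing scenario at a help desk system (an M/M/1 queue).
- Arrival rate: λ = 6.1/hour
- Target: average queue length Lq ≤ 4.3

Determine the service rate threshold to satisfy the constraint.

For M/M/1: Lq = λ²/(μ(μ-λ))
Need Lq ≤ 4.3, i.e. μ(μ-λ) ≥ λ²/4.3
μ² - 6.1μ - 37.21/4.3 ≥ 0  →  μ² - 6.1μ - 8.653488 ≥ 0
Quadratic formula (positive root): μ = [λ + √(λ² + 4×8.653488)]/2
Discriminant: 37.21 + 4×8.653488 = 71.82395, √71.82395 = 8.474901
μ ≥ (6.1 + 8.474901)/2 = 7.2875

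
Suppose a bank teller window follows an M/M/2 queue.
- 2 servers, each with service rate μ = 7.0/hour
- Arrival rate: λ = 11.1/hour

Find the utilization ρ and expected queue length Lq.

Traffic intensity: ρ = λ/(cμ) = 11.1/(2×7.0) = 0.7929
Since ρ = 0.7929 < 1, system is stable.
Offered load a = λ/μ = cρ = 11.1/7.0 = 1.5857
P₀ = [ Σₙ₌₀^1 aⁿ/n! + a^2/(2!(1-ρ)) ]⁻¹
Σ = a^0/0! + a^1/1! = 1.0000 + 1.5857 = 2.5857
a^2/(2!(1-ρ)) = 2.51449/(2 × 0.207143) = 6.0695
P₀ = 1/(2.5857 + 6.0695) = 0.1155
Lq = P₀·a^2·ρ / (2!(1-ρ)²) = 0.115538 × 2.51449 × 0.792857 / (2 × 0.0429082) = 2.6841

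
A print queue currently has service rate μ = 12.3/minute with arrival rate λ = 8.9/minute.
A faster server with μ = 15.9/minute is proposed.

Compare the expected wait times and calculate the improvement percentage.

System 1: ρ₁ = 8.9/12.3 = 0.7236, W₁ = 1/(12.3-8.9) = 0.29412
System 2: ρ₂ = 8.9/15.9 = 0.5597, W₂ = 1/(15.9-8.9) = 0.14286
Improvement: (W₁-W₂)/W₁ = (0.29412-0.14286)/0.29412 = 51.43%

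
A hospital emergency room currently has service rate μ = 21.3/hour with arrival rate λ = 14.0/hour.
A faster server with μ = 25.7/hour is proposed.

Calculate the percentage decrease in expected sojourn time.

System 1: ρ₁ = 14.0/21.3 = 0.6573, W₁ = 1/(21.3-14.0) = 0.1370
System 2: ρ₂ = 14.0/25.7 = 0.5447, W₂ = 1/(25.7-14.0) = 0.08547
Improvement: (W₁-W₂)/W₁ = (0.1370-0.08547)/0.1370 = 37.61%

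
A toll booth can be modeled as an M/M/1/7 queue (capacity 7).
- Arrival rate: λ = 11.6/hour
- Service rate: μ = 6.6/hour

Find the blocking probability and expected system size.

ρ = λ/μ = 11.6/6.6 = 1.75758
P₀ = (1-ρ)/(1-ρ^(K+1)) = (1-1.75758)/(1-1.75758^8) = -0.7576/-90.0586 = 0.008412
P_K = P₀×ρ^K = 0.008412 × 1.75758^7 = 0.008412 × 51.8091 = 0.4358
Blocking probability P_7 = 0.4358 (43.58%)
L = ρ[1 - (K+1)ρ^K + Kρ^(K+1)] / [(1-ρ)(1-ρ^(K+1))]
L = 1.75758 × (1 - 8×51.8091 + 7×91.0586) / ((1 - 1.75758) × (1 - 91.0586)) = 5.7688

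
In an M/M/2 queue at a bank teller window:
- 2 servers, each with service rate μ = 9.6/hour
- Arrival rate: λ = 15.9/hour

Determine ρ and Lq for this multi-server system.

Traffic intensity: ρ = λ/(cμ) = 15.9/(2×9.6) = 0.8281
Since ρ = 0.8281 < 1, system is stable.
Offered load a = λ/μ = cρ = 15.9/9.6 = 1.6562
P₀ = [ Σₙ₌₀^1 aⁿ/n! + a^2/(2!(1-ρ)) ]⁻¹
Σ = a^0/0! + a^1/1! = 1.0000 + 1.6562 = 2.6562
a^2/(2!(1-ρ)) = 2.74316/(2 × 0.171875) = 7.9801
P₀ = 1/(2.6562 + 7.9801) = 0.09402
Lq = P₀·a^2·ρ / (2!(1-ρ)²) = 0.094017 × 2.7432 × 0.82812 / (2 × 0.029541) = 3.6149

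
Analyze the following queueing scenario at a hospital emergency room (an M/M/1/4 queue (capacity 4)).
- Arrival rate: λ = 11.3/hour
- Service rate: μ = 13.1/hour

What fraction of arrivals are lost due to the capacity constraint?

ρ = λ/μ = 11.3/13.1 = 0.862595
P₀ = (1-ρ)/(1-ρ^(K+1)) = (1-0.862595)/(1-0.862595^5) = 0.1374/0.5224 = 0.2630
P_K = P₀×ρ^K = 0.2630 × 0.862595^4 = 0.2630 × 0.5536 = 0.1456
Blocking probability = 14.56%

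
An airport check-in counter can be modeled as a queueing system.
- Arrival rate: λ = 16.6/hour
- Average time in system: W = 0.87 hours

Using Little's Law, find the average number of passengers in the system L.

Little's Law: L = λW
L = 16.6 × 0.87 = 14.4420 passengers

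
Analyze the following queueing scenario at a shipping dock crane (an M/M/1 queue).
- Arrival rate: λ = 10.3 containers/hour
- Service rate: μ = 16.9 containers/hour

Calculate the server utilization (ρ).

Server utilization: ρ = λ/μ
ρ = 10.3/16.9 = 0.6095
The server is busy 60.95% of the time.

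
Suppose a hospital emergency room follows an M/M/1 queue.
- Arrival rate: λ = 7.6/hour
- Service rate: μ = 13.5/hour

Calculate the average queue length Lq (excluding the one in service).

ρ = λ/μ = 7.6/13.5 = 0.5630
For M/M/1: Lq = λ²/(μ(μ-λ))
Lq = 57.76/(13.5 × 5.90)
Lq = 0.7252 patients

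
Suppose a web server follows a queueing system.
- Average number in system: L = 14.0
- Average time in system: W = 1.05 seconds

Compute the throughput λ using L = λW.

Little's Law: L = λW, so λ = L/W
λ = 14.0/1.05 = 13.3333 requests/second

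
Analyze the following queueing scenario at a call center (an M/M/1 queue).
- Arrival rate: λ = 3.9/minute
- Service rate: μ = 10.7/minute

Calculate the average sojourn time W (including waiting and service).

First, compute utilization: ρ = λ/μ = 3.9/10.7 = 0.3645
For M/M/1: W = 1/(μ-λ)
W = 1/(10.7-3.9) = 1/6.80
W = 0.1471 minutes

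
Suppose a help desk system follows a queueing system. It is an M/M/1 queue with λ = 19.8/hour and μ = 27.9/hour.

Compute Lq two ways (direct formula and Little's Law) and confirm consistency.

Method 1 (direct): Lq = λ²/(μ(μ-λ)) = 392.04/(27.9 × 8.10) = 1.7348

Method 2 (Little's Law):
W = 1/(μ-λ) = 1/8.10 = 0.12345679
Wq = W - 1/μ = 0.12345679 - 0.035842294 = 0.087614
Lq = λWq = 19.8 × 0.087614 = 1.7348 ✔ (matches Method 1)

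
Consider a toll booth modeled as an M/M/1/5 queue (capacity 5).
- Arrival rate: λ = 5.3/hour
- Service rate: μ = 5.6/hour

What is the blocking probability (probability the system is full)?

ρ = λ/μ = 5.3/5.6 = 0.94643
P₀ = (1-ρ)/(1-ρ^(K+1)) = (1-0.94643)/(1-0.94643^6) = 0.05357/0.2813 = 0.1904
P_K = P₀×ρ^K = 0.1904 × 0.94643^5 = 0.1904 × 0.7594 = 0.1446
Blocking probability = 14.46%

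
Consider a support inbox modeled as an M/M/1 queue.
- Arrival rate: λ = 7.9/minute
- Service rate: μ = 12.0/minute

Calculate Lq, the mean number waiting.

ρ = λ/μ = 7.9/12.0 = 0.6583
For M/M/1: Lq = λ²/(μ(μ-λ))
Lq = 62.41/(12.0 × 4.10)
Lq = 1.2685 emails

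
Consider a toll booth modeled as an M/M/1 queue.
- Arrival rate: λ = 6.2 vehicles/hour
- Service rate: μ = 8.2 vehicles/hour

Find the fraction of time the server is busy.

Server utilization: ρ = λ/μ
ρ = 6.2/8.2 = 0.7561
The server is busy 75.61% of the time.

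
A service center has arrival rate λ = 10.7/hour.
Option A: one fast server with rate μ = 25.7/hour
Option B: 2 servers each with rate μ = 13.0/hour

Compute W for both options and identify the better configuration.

Option A: single server μ = 25.7 (M/M/1)
  ρ_A = 10.7/25.7 = 0.4163
  W_A = 1/(μ-λ) = 1/(25.7-10.7) = 1/15.00 = 0.06667

Option B: 2 servers μ = 13.0 (M/M/2)
  ρ_B = λ/(cμ) = 10.7/(2×13.0) = 0.4115
  Offered load a = λ/μ = cρ = 10.7/13.0 = 0.8231
  P₀ = [ Σₙ₌₀^1 aⁿ/n! + a^2/(2!(1-ρ)) ]⁻¹
  Σ = a^0/0! + a^1/1! = 1.0000 + 0.8231 = 1.8231
  a^2/(2!(1-ρ)) = 0.6775/(2 × 0.5885) = 0.5756
  P₀ = 1/(1.8231 + 0.5756) = 0.4169
  Lq = P₀·a^2·ρ / (2!(1-ρ)²) = 0.4169 × 0.6775 × 0.4115 / (2 × 0.3463) = 0.1678
  Wq_B = Lq/λ = 0.16782/10.7 = 0.015684
  W_B = Wq_B + 1/μ = 0.015684 + 0.076923 = 0.09261

Since W_A = 0.06667 < W_B = 0.09261, Option A (single fast server) has the shorter time in system.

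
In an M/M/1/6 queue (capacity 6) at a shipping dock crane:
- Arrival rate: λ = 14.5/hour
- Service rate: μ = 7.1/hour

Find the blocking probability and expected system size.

ρ = λ/μ = 14.5/7.1 = 2.04225
P₀ = (1-ρ)/(1-ρ^(K+1)) = (1-2.04225)/(1-2.04225^7) = -1.0423/-147.1707 = 0.007082
P_K = P₀×ρ^K = 0.007082 × 2.04225^6 = 0.007082 × 72.5527 = 0.5138
Blocking probability P_6 = 0.5138 (51.38%)
L = ρ[1 - (K+1)ρ^K + Kρ^(K+1)] / [(1-ρ)(1-ρ^(K+1))]
L = 2.04225 × (1 - 7×72.5527 + 6×148.1707) / ((1 - 2.04225) × (1 - 148.1707)) = 5.0881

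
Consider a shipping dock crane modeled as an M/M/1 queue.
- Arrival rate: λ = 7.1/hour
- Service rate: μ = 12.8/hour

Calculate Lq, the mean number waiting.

ρ = λ/μ = 7.1/12.8 = 0.5547
For M/M/1: Lq = λ²/(μ(μ-λ))
Lq = 50.41/(12.8 × 5.70)
Lq = 0.6909 containers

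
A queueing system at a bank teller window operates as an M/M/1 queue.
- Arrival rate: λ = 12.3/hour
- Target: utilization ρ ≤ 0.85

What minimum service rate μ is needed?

ρ = λ/μ, so μ = λ/ρ
μ ≥ 12.3/0.85 = 14.4706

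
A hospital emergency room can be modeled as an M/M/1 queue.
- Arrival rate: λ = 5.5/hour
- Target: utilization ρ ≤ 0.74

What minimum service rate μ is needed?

ρ = λ/μ, so μ = λ/ρ
μ ≥ 5.5/0.74 = 7.4324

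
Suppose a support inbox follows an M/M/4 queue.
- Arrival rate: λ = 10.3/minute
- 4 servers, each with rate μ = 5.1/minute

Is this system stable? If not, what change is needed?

Stability requires ρ = λ/(cμ) < 1
ρ = 10.3/(4 × 5.1) = 10.3/20.40 = 0.5049
Since 0.5049 < 1, the system is STABLE.
The servers are busy 50.49% of the time.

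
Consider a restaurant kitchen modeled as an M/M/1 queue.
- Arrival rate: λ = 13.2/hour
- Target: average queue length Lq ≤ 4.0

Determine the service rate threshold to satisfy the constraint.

For M/M/1: Lq = λ²/(μ(μ-λ))
Need Lq ≤ 4.0, i.e. μ(μ-λ) ≥ λ²/4.0
μ² - 13.2μ - 174.24/4.0 ≥ 0  →  μ² - 13.2μ - 43.5600 ≥ 0
Quadratic formula (positive root): μ = [λ + √(λ² + 4×43.5600)]/2
Discriminant: 174.24 + 4×43.5600 = 348.4800, √348.4800 = 18.6676
μ ≥ (13.2 + 18.6676)/2 = 15.9338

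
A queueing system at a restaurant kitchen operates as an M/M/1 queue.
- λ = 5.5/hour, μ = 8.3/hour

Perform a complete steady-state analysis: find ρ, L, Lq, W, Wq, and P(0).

Step 1: ρ = λ/μ = 5.5/8.3 = 0.6627
Step 2: L = λ/(μ-λ) = 5.5/2.80 = 1.9643
Step 3: Lq = λ²/(μ(μ-λ)) = 30.25/(8.3×2.80) = 1.3016
Step 4: W = 1/(μ-λ) = 1/2.80 = 0.35714
Step 5: Wq = λ/(μ(μ-λ)) = 5.5/(8.3×2.80) = 0.2367
Step 6: P(0) = 1-ρ = 0.3373
Verify: L = λW = 5.5×0.35714 = 1.9643 ✔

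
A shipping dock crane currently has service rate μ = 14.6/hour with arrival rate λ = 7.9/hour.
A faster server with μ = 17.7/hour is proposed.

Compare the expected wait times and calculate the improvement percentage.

System 1: ρ₁ = 7.9/14.6 = 0.5411, W₁ = 1/(14.6-7.9) = 0.14925
System 2: ρ₂ = 7.9/17.7 = 0.4463, W₂ = 1/(17.7-7.9) = 0.10204
Improvement: (W₁-W₂)/W₁ = (0.14925-0.10204)/0.14925 = 31.63%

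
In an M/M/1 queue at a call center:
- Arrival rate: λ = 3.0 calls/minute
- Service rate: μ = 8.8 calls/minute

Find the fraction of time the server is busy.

Server utilization: ρ = λ/μ
ρ = 3.0/8.8 = 0.3409
The server is busy 34.09% of the time.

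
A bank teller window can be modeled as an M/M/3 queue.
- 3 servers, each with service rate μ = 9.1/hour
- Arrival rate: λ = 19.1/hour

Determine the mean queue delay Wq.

Traffic intensity: ρ = λ/(cμ) = 19.1/(3×9.1) = 0.6996
Since ρ = 0.6996 < 1, system is stable.
Offered load a = λ/μ = cρ = 19.1/9.1 = 2.0989
P₀ = [ Σₙ₌₀^2 aⁿ/n! + a^3/(3!(1-ρ)) ]⁻¹
Σ = a^0/0! + a^1/1! + a^2/2! = 1.0000 + 2.0989 + 2.2027 = 5.3016
a^3/(3!(1-ρ)) = 9.24647/(6 × 0.300366) = 5.1307
P₀ = 1/(5.3016 + 5.1307) = 0.09586
Lq = P₀·a^3·ρ / (3!(1-ρ)²) = 0.095857 × 9.2465 × 0.69963 / (6 × 0.090220) = 1.1456
Wq = Lq/λ = 1.1456/19.1 = 0.05998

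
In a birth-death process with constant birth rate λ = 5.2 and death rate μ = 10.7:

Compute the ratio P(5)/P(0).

For constant rates: P(n)/P(0) = (λ/μ)^n
P(5)/P(0) = (5.2/10.7)^5 = 0.4860^5 = 0.02711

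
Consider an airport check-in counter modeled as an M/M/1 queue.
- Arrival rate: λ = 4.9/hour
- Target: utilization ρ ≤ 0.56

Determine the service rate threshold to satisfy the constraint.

ρ = λ/μ, so μ = λ/ρ
μ ≥ 4.9/0.56 = 8.7500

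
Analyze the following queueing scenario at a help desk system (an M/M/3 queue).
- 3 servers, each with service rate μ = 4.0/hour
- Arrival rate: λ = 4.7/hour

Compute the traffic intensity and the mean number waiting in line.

Traffic intensity: ρ = λ/(cμ) = 4.7/(3×4.0) = 0.3917
Since ρ = 0.3917 < 1, system is stable.
Offered load a = λ/μ = cρ = 4.7/4.0 = 1.1750
P₀ = [ Σₙ₌₀^2 aⁿ/n! + a^3/(3!(1-ρ)) ]⁻¹
Σ = a^0/0! + a^1/1! + a^2/2! = 1.0000 + 1.1750 + 0.6903 = 2.8653
a^3/(3!(1-ρ)) = 1.6222/(6 × 0.60833) = 0.4444
P₀ = 1/(2.8653 + 0.4444) = 0.3021
Lq = P₀·a^3·ρ / (3!(1-ρ)²) = 0.30214 × 1.6222 × 0.39167 / (6 × 0.37007) = 0.08646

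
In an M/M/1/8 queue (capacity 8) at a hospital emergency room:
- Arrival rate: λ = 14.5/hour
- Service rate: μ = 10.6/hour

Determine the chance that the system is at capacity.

ρ = λ/μ = 14.5/10.6 = 1.36792
P₀ = (1-ρ)/(1-ρ^(K+1)) = (1-1.36792)/(1-1.36792^9) = -0.3679/-15.7705 = 0.02333
P_K = P₀×ρ^K = 0.02333 × 1.36792^8 = 0.02333 × 12.2599 = 0.2860
Blocking probability = 28.60%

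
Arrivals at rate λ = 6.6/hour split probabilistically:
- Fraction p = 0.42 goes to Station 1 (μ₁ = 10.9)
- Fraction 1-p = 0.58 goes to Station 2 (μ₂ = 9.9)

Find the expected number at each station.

Effective rates: λ₁ = 6.6×0.42 = 2.772, λ₂ = 6.6×0.58 = 3.828
Station 1: ρ₁ = 2.772/10.9 = 0.2543, L₁ = ρ₁/(1-ρ₁) = 0.2543/(1-0.2543) = 0.3410
Station 2: ρ₂ = 3.828/9.9 = 0.38667, L₂ = ρ₂/(1-ρ₂) = 0.38667/(1-0.38667) = 0.6304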